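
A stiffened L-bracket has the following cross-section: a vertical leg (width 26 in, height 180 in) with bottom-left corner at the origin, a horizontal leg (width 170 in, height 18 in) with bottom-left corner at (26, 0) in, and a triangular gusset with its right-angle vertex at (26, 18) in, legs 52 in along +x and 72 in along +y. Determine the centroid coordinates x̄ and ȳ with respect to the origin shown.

x̄ = 50.11 in, ȳ = 54.87 in

vertical leg: A = 26 × 180 = 4680.00, centroid at (13.00, 90.00).
horizontal leg: A = 170 × 18 = 3060.00, centroid at (111.00, 9.00).
gusset: A = ½·52·72 = 1872.00, centroid at (43.33, 42.00).
ΣA = 9612.00 in², ΣAx̄ = 481620.00 in³, ΣAȳ = 527364.00 in³.
x̄ = 481620.00/9612.00 = 50.11 in; ȳ = 527364.00/9612.00 = 54.87 in.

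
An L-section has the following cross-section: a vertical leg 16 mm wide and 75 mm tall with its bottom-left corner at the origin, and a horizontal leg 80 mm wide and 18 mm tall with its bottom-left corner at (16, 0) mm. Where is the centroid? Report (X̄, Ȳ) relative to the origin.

vertical leg: A = 16 × 75 = 1200.00, centroid at (8.00, 37.50).
horizontal leg: A = 80 × 18 = 1440.00, centroid at (56.00, 9.00).
ΣA = 2640.00 mm²
ΣAX̄ = (1200.00)(8.00) + (1440.00)(56.00) = 90240.00 mm³
ΣAȲ = (1200.00)(37.50) + (1440.00)(9.00) = 57960.00 mm³
X̄ = 90240.00 / 2640.00 = 34.18 mm
Ȳ = 57960.00 / 2640.00 = 21.95 mm

X̄ = 34.18 mm, Ȳ = 21.95 mm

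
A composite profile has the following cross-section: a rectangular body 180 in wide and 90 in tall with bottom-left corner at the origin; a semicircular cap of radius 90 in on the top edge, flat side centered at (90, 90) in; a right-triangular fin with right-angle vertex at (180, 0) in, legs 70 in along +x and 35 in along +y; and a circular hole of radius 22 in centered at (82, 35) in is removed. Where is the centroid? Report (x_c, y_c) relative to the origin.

x_c = 95.27 in, y_c = 81.08 in

rectangular body: A = 180 × 90 = 16200.00, centroid at (90.00, 45.00).
semicircular top: A = ½π·90² = 12723.45, centroid at (90.00, 128.20).
triangular fin: A = ½·70·35 = 1225.00, centroid at (203.33, 11.67).
hole: A = −π·22² = -1520.53, centroid at (82.00, 35.00).
ΣA = 28627.92 in², ΣAx_c = 2727510.33 in³, ΣAy_c = 2321183.61 in³.
x_c = 2727510.33/28627.92 = 95.27 in; y_c = 2321183.61/28627.92 = 81.08 in.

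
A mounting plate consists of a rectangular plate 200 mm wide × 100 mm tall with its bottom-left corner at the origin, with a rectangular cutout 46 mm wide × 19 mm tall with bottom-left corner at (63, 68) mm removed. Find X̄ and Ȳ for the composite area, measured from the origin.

X̄ = 100.64 mm, Ȳ = 48.74 mm

plate: A = 200 × 100 = 20000.00, centroid at (100.00, 50.00).
hole: A = −(46 × 19) = -874.00, centroid at (86.00, 77.50).
ΣA = 19126.00 mm²
ΣAX̄ = (20000.00)(100.00) + (-874.00)(86.00) = 1924836.00 mm³
ΣAȲ = (20000.00)(50.00) + (-874.00)(77.50) = 932265.00 mm³
X̄ = 1924836.00 / 19126.00 = 100.64 mm
Ȳ = 932265.00 / 19126.00 = 48.74 mm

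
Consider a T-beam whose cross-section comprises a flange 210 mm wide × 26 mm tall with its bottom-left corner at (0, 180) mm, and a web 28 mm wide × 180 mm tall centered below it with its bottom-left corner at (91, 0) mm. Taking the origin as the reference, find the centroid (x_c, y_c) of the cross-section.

Part | A | x̄ᵢ | ȳᵢ | A·x̄ᵢ | A·ȳᵢ
web | 5040.00 | 105.00 | 90.00 | 529200.00 | 453600.00
flange | 5460.00 | 105.00 | 193.00 | 573300.00 | 1053780.00
Σ | 10500.00 |  |  | 1102500.00 | 1507380.00
x_c = 1102500.00 / 10500.00 = 105.00 mm
y_c = 1507380.00 / 10500.00 = 143.56 mm

x_c = 105.00 mm, y_c = 143.56 mm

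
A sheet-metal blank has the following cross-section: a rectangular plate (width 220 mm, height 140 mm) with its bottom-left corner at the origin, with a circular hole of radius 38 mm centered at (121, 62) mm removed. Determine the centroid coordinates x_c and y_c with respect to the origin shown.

plate: A = 220 × 140 = 30800.00, centroid at (110.00, 70.00).
hole: A = −π·38² = -4536.46, centroid at (121.00, 62.00).
ΣA = 26263.54 mm², ΣAx_c = 2839088.37 mm³, ΣAy_c = 1874739.49 mm³.
x_c = 2839088.37/26263.54 = 108.10 mm; y_c = 1874739.49/26263.54 = 71.38 mm.

x_c = 108.10 mm, y_c = 71.38 mm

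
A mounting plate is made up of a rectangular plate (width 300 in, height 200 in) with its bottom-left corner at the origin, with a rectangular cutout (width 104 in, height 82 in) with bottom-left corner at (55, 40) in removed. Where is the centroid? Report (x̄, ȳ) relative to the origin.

plate: A = 300 × 200 = 60000.00, centroid at (150.00, 100.00).
hole: A = −(104 × 82) = -8528.00, centroid at (107.00, 81.00).
ΣA = 51472.00 in²
ΣAx̄ = (60000.00)(150.00) + (-8528.00)(107.00) = 8087504.00 in³
ΣAȳ = (60000.00)(100.00) + (-8528.00)(81.00) = 5309232.00 in³
x̄ = 8087504.00 / 51472.00 = 157.12 in
ȳ = 5309232.00 / 51472.00 = 103.15 in

x̄ = 157.12 in, ȳ = 103.15 in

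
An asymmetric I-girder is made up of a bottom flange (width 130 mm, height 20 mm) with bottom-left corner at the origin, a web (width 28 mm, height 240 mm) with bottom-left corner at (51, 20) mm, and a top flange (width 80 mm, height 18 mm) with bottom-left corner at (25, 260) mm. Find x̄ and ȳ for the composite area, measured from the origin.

bottom flange: A = 130 × 20 = 2600.00, centroid at (65.00, 10.00).
web: A = 28 × 240 = 6720.00, centroid at (65.00, 140.00).
top flange: A = 80 × 18 = 1440.00, centroid at (65.00, 269.00).
ΣA = 10760.00 mm², ΣAx̄ = 699400.00 mm³, ΣAȳ = 1354160.00 mm³.
x̄ = 699400.00/10760.00 = 65.00 mm; ȳ = 1354160.00/10760.00 = 125.85 mm.

x̄ = 65.00 mm, ȳ = 125.85 mm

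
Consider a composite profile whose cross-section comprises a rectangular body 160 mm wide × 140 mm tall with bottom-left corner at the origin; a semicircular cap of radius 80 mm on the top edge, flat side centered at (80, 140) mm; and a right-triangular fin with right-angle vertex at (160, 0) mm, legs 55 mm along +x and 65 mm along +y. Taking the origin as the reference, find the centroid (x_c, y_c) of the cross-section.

x_c = 85.13 mm, y_c = 98.00 mm

rectangular body: A = 160 × 140 = 22400.00, centroid at (80.00, 70.00).
semicircular top: A = ½π·80² = 10053.10, centroid at (80.00, 173.95).
triangular fin: A = ½·55·65 = 1787.50, centroid at (178.33, 21.67).
ΣA = 34240.60 mm², ΣAx_c = 2915018.55 mm³, ΣAy_c = 3355496.01 mm³.
x_c = 2915018.55/34240.60 = 85.13 mm; y_c = 3355496.01/34240.60 = 98.00 mm.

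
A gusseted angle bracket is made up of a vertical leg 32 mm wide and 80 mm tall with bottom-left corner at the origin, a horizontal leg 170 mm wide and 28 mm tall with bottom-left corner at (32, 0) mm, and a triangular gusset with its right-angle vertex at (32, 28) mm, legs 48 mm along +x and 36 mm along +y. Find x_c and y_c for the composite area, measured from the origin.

vertical leg: A = 32 × 80 = 2560.00, centroid at (16.00, 40.00).
horizontal leg: A = 170 × 28 = 4760.00, centroid at (117.00, 14.00).
gusset: A = ½·48·36 = 864.00, centroid at (48.00, 40.00).
ΣA = 8184.00 mm², ΣAx_c = 639352.00 mm³, ΣAy_c = 203600.00 mm³.
x_c = 639352.00/8184.00 = 78.12 mm; y_c = 203600.00/8184.00 = 24.88 mm.

x_c = 78.12 mm, y_c = 24.88 mm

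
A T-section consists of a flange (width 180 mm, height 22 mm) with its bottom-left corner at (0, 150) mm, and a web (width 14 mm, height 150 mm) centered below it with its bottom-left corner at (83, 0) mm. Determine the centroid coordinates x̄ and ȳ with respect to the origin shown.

x̄ = 90.00 mm, ȳ = 131.20 mm

web: A = 14 × 150 = 2100.00, centroid at (90.00, 75.00).
flange: A = 180 × 22 = 3960.00, centroid at (90.00, 161.00).
ΣA = 6060.00 mm²
ΣAx̄ = (2100.00)(90.00) + (3960.00)(90.00) = 545400.00 mm³
ΣAȳ = (2100.00)(75.00) + (3960.00)(161.00) = 795060.00 mm³
x̄ = 545400.00 / 6060.00 = 90.00 mm
ȳ = 795060.00 / 6060.00 = 131.20 mm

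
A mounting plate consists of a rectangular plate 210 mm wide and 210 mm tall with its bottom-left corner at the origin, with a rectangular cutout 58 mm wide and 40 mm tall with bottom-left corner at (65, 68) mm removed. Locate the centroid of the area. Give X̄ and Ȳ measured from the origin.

X̄ = 105.61 mm, Ȳ = 105.94 mm

plate: A = 210 × 210 = 44100.00, centroid at (105.00, 105.00).
hole: A = −(58 × 40) = -2320.00, centroid at (94.00, 88.00).
ΣA = 41780.00 mm², ΣAX̄ = 4412420.00 mm³, ΣAȲ = 4426340.00 mm³.
X̄ = 4412420.00/41780.00 = 105.61 mm; Ȳ = 4426340.00/41780.00 = 105.94 mm.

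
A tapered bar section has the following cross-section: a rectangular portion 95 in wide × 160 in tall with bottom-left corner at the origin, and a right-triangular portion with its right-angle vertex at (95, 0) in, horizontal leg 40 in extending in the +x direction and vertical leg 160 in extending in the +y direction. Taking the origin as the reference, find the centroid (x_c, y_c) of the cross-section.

rectangular portion: A = 95 × 160 = 15200.00, centroid at (47.50, 80.00).
triangular portion: A = ½·40·160 = 3200.00, centroid at (108.33, 53.33).
ΣA = 18400.00 in², ΣAx_c = 1068666.67 in³, ΣAy_c = 1386666.67 in³.
x_c = 1068666.67/18400.00 = 58.08 in; y_c = 1386666.67/18400.00 = 75.36 in.

x_c = 58.08 in, y_c = 75.36 in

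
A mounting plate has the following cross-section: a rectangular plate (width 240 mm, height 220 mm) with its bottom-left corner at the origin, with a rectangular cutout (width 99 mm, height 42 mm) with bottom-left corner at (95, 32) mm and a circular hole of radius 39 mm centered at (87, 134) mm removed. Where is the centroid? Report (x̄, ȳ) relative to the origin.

Part | A | x̄ᵢ | ȳᵢ | A·x̄ᵢ | A·ȳᵢ
plate | 52800.00 | 120.00 | 110.00 | 6336000.00 | 5808000.00
hole 1 | -4158.00 | 144.50 | 53.00 | -600831.00 | -220374.00
hole 2 | -4778.36 | 87.00 | 134.00 | -415717.53 | -640300.57
Σ | 43863.64 |  |  | 5319451.47 | 4947325.43
x̄ = 5319451.47 / 43863.64 = 121.27 mm
ȳ = 4947325.43 / 43863.64 = 112.79 mm

x̄ = 121.27 mm, ȳ = 112.79 mm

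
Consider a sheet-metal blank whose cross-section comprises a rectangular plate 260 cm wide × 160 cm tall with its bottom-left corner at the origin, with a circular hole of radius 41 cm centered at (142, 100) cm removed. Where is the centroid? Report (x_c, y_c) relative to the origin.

x_c = 128.26 cm, y_c = 77.09 cm

plate: A = 260 × 160 = 41600.00, centroid at (130.00, 80.00).
hole: A = −π·41² = -5281.02, centroid at (142.00, 100.00).
ΣA = 36318.98 cm²
ΣAx_c = (41600.00)(130.00) + (-5281.02)(142.00) = 4658095.55 cm³
ΣAy_c = (41600.00)(80.00) + (-5281.02)(100.00) = 2799898.27 cm³
x_c = 4658095.55 / 36318.98 = 128.26 cm
y_c = 2799898.27 / 36318.98 = 77.09 cm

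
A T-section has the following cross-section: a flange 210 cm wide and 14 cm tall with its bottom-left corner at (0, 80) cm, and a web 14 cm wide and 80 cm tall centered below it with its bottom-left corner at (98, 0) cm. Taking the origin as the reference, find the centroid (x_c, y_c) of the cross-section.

x_c = 105.00 cm, y_c = 74.03 cm

web: A = 14 × 80 = 1120.00, centroid at (105.00, 40.00).
flange: A = 210 × 14 = 2940.00, centroid at (105.00, 87.00).
ΣA = 4060.00 cm²
ΣAx_c = (1120.00)(105.00) + (2940.00)(105.00) = 426300.00 cm³
ΣAy_c = (1120.00)(40.00) + (2940.00)(87.00) = 300580.00 cm³
x_c = 426300.00 / 4060.00 = 105.00 cm
y_c = 300580.00 / 4060.00 = 74.03 cm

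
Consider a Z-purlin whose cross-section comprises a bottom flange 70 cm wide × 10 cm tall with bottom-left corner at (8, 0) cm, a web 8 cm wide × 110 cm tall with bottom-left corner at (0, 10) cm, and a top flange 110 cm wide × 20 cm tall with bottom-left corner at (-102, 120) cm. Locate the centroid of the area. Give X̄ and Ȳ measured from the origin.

bottom flange: A = 70 × 10 = 700.00, centroid at (43.00, 5.00).
web: A = 8 × 110 = 880.00, centroid at (4.00, 65.00).
top flange: A = 110 × 20 = 2200.00, centroid at (-47.00, 130.00).
ΣA = 3780.00 cm², ΣAX̄ = -69780.00 cm³, ΣAȲ = 346700.00 cm³.
X̄ = -69780.00/3780.00 = -18.46 cm; Ȳ = 346700.00/3780.00 = 91.72 cm.

X̄ = -18.46 cm, Ȳ = 91.72 cm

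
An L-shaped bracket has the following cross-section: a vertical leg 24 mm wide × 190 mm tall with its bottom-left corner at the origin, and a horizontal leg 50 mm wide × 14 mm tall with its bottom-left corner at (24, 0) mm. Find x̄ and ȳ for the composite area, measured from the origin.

vertical leg: A = 24 × 190 = 4560.00, centroid at (12.00, 95.00).
horizontal leg: A = 50 × 14 = 700.00, centroid at (49.00, 7.00).
ΣA = 5260.00 mm², ΣAx̄ = 89020.00 mm³, ΣAȳ = 438100.00 mm³.
x̄ = 89020.00/5260.00 = 16.92 mm; ȳ = 438100.00/5260.00 = 83.29 mm.

x̄ = 16.92 mm, ȳ = 83.29 mm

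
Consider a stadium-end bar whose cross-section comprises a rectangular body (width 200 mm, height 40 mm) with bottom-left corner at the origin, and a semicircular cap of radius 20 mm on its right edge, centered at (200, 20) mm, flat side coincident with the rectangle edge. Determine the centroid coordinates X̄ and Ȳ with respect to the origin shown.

rectangular body: A = 200 × 40 = 8000.00, centroid at (100.00, 20.00).
semicircular end: A = ½π·20² = 628.32, centroid at (208.49, 20.00).
ΣA = 8628.32 mm²
ΣAX̄ = (8000.00)(100.00) + (628.32)(208.49) = 930997.04 mm³
ΣAȲ = (8000.00)(20.00) + (628.32)(20.00) = 172566.37 mm³
X̄ = 930997.04 / 8628.32 = 107.90 mm
Ȳ = 172566.37 / 8628.32 = 20.00 mm

X̄ = 107.90 mm, Ȳ = 20.00 mm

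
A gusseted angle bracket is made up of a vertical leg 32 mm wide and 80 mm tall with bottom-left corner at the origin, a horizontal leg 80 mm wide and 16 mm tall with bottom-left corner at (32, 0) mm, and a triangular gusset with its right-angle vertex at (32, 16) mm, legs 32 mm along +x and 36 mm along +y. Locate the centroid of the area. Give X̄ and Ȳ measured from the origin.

X̄ = 35.71 mm, Ȳ = 29.16 mm

vertical leg: A = 32 × 80 = 2560.00, centroid at (16.00, 40.00).
horizontal leg: A = 80 × 16 = 1280.00, centroid at (72.00, 8.00).
gusset: A = ½·32·36 = 576.00, centroid at (42.67, 28.00).
ΣA = 4416.00 mm²
ΣAX̄ = (2560.00)(16.00) + (1280.00)(72.00) + (576.00)(42.67) = 157696.00 mm³
ΣAȲ = (2560.00)(40.00) + (1280.00)(8.00) + (576.00)(28.00) = 128768.00 mm³
X̄ = 157696.00 / 4416.00 = 35.71 mm
Ȳ = 128768.00 / 4416.00 = 29.16 mm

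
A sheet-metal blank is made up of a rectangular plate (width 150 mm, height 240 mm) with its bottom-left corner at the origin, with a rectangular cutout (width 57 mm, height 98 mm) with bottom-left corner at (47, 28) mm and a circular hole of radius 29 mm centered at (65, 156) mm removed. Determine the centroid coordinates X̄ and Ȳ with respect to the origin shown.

X̄ = 75.85 mm, Ȳ = 125.22 mm

Part | A | x̄ᵢ | ȳᵢ | A·x̄ᵢ | A·ȳᵢ
plate | 36000.00 | 75.00 | 120.00 | 2700000.00 | 4320000.00
hole 1 | -5586.00 | 75.50 | 77.00 | -421743.00 | -430122.00
hole 2 | -2642.08 | 65.00 | 156.00 | -171735.16 | -412164.39
Σ | 27771.92 |  |  | 2106521.84 | 3477713.61
X̄ = 2106521.84 / 27771.92 = 75.85 mm
Ȳ = 3477713.61 / 27771.92 = 125.22 mm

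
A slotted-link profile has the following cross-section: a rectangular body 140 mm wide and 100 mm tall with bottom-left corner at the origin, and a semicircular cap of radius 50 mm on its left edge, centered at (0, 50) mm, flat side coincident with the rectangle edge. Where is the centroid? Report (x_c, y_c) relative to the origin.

x_c = 50.02 mm, y_c = 50.00 mm

Part | A | x̄ᵢ | ȳᵢ | A·x̄ᵢ | A·ȳᵢ
rectangular body | 14000.00 | 70.00 | 50.00 | 980000.00 | 700000.00
semicircular end | 3926.99 | -21.22 | 50.00 | -83333.33 | 196349.54
Σ | 17926.99 |  |  | 896666.67 | 896349.54
x_c = 896666.67 / 17926.99 = 50.02 mm
y_c = 896349.54 / 17926.99 = 50.00 mm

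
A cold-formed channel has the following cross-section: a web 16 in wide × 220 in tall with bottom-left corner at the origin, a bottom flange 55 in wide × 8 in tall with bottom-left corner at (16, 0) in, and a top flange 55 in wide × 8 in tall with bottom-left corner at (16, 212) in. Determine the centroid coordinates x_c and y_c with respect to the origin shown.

x_c = 15.10 in, y_c = 110.00 in

web: A = 16 × 220 = 3520.00, centroid at (8.00, 110.00).
bottom flange: A = 55 × 8 = 440.00, centroid at (43.50, 4.00).
top flange: A = 55 × 8 = 440.00, centroid at (43.50, 216.00).
ΣA = 4400.00 in², ΣAx_c = 66440.00 in³, ΣAy_c = 484000.00 in³.
x_c = 66440.00/4400.00 = 15.10 in; y_c = 484000.00/4400.00 = 110.00 in.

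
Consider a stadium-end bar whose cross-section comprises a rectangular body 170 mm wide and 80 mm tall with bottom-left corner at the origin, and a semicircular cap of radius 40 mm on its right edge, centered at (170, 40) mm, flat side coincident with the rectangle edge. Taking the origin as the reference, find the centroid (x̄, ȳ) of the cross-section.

x̄ = 100.91 mm, ȳ = 40.00 mm

rectangular body: A = 170 × 80 = 13600.00, centroid at (85.00, 40.00).
semicircular end: A = ½π·40² = 2513.27, centroid at (186.98, 40.00).
ΣA = 16113.27 mm², ΣAx̄ = 1625923.27 mm³, ΣAȳ = 644530.96 mm³.
x̄ = 1625923.27/16113.27 = 100.91 mm; ȳ = 644530.96/16113.27 = 40.00 mm.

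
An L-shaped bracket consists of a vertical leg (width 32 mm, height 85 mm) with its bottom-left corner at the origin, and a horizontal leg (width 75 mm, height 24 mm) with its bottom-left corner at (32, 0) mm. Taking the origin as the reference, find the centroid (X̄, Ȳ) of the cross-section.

vertical leg: A = 32 × 85 = 2720.00, centroid at (16.00, 42.50).
horizontal leg: A = 75 × 24 = 1800.00, centroid at (69.50, 12.00).
ΣA = 4520.00 mm²
ΣAX̄ = (2720.00)(16.00) + (1800.00)(69.50) = 168620.00 mm³
ΣAȲ = (2720.00)(42.50) + (1800.00)(12.00) = 137200.00 mm³
X̄ = 168620.00 / 4520.00 = 37.31 mm
Ȳ = 137200.00 / 4520.00 = 30.35 mm

X̄ = 37.31 mm, Ȳ = 30.35 mm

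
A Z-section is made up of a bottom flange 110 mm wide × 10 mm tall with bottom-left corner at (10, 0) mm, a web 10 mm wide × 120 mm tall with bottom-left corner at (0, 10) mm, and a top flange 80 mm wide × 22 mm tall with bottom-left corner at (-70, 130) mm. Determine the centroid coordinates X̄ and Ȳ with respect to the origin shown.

X̄ = 6.08 mm, Ȳ = 83.17 mm

bottom flange: A = 110 × 10 = 1100.00, centroid at (65.00, 5.00).
web: A = 10 × 120 = 1200.00, centroid at (5.00, 70.00).
top flange: A = 80 × 22 = 1760.00, centroid at (-30.00, 141.00).
ΣA = 4060.00 mm², ΣAX̄ = 24700.00 mm³, ΣAȲ = 337660.00 mm³.
X̄ = 24700.00/4060.00 = 6.08 mm; Ȳ = 337660.00/4060.00 = 83.17 mm.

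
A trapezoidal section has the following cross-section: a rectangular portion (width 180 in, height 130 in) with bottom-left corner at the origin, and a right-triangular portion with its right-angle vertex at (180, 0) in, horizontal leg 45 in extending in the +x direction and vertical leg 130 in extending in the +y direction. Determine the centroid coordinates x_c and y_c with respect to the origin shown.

x_c = 101.67 in, y_c = 62.59 in

Part | A | x̄ᵢ | ȳᵢ | A·x̄ᵢ | A·ȳᵢ
rectangular portion | 23400.00 | 90.00 | 65.00 | 2106000.00 | 1521000.00
triangular portion | 2925.00 | 195.00 | 43.33 | 570375.00 | 126750.00
Σ | 26325.00 |  |  | 2676375.00 | 1647750.00
x_c = 2676375.00 / 26325.00 = 101.67 in
y_c = 1647750.00 / 26325.00 = 62.59 in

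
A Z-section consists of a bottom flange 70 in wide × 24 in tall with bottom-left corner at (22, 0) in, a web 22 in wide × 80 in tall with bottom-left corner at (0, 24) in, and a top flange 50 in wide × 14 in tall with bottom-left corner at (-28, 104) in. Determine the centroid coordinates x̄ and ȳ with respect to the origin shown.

Part | A | x̄ᵢ | ȳᵢ | A·x̄ᵢ | A·ȳᵢ
bottom flange | 1680.00 | 57.00 | 12.00 | 95760.00 | 20160.00
web | 1760.00 | 11.00 | 64.00 | 19360.00 | 112640.00
top flange | 700.00 | -3.00 | 111.00 | -2100.00 | 77700.00
Σ | 4140.00 |  |  | 113020.00 | 210500.00
x̄ = 113020.00 / 4140.00 = 27.30 in
ȳ = 210500.00 / 4140.00 = 50.85 in

x̄ = 27.30 in, ȳ = 50.85 in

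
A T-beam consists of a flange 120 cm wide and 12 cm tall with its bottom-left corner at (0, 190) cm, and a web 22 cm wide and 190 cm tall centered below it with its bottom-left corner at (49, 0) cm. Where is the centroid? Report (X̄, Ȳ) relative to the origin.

X̄ = 60.00 cm, Ȳ = 120.88 cm

Part | A | x̄ᵢ | ȳᵢ | A·x̄ᵢ | A·ȳᵢ
web | 4180.00 | 60.00 | 95.00 | 250800.00 | 397100.00
flange | 1440.00 | 60.00 | 196.00 | 86400.00 | 282240.00
Σ | 5620.00 |  |  | 337200.00 | 679340.00
X̄ = 337200.00 / 5620.00 = 60.00 cm
Ȳ = 679340.00 / 5620.00 = 120.88 cm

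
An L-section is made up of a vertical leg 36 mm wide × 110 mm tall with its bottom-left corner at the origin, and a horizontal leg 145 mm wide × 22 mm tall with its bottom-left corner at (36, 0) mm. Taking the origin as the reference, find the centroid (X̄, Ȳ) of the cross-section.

vertical leg: A = 36 × 110 = 3960.00, centroid at (18.00, 55.00).
horizontal leg: A = 145 × 22 = 3190.00, centroid at (108.50, 11.00).
ΣA = 7150.00 mm²
ΣAX̄ = (3960.00)(18.00) + (3190.00)(108.50) = 417395.00 mm³
ΣAȲ = (3960.00)(55.00) + (3190.00)(11.00) = 252890.00 mm³
X̄ = 417395.00 / 7150.00 = 58.38 mm
Ȳ = 252890.00 / 7150.00 = 35.37 mm

X̄ = 58.38 mm, Ȳ = 35.37 mm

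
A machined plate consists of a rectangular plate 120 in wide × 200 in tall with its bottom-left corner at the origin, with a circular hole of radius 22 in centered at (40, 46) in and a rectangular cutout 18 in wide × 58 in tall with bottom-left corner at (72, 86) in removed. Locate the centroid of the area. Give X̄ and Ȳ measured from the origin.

X̄ = 60.40 in, Ȳ = 103.10 in

Part | A | x̄ᵢ | ȳᵢ | A·x̄ᵢ | A·ȳᵢ
plate | 24000.00 | 60.00 | 100.00 | 1440000.00 | 2400000.00
hole 1 | -1520.53 | 40.00 | 46.00 | -60821.23 | -69944.42
hole 2 | -1044.00 | 81.00 | 115.00 | -84564.00 | -120060.00
Σ | 21435.47 |  |  | 1294614.77 | 2209995.58
X̄ = 1294614.77 / 21435.47 = 60.40 in
Ȳ = 2209995.58 / 21435.47 = 103.10 in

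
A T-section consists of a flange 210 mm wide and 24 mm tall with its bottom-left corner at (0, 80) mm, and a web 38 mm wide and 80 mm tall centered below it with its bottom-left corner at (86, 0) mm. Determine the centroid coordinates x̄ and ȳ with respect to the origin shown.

web: A = 38 × 80 = 3040.00, centroid at (105.00, 40.00).
flange: A = 210 × 24 = 5040.00, centroid at (105.00, 92.00).
ΣA = 8080.00 mm², ΣAx̄ = 848400.00 mm³, ΣAȳ = 585280.00 mm³.
x̄ = 848400.00/8080.00 = 105.00 mm; ȳ = 585280.00/8080.00 = 72.44 mm.

x̄ = 105.00 mm, ȳ = 72.44 mm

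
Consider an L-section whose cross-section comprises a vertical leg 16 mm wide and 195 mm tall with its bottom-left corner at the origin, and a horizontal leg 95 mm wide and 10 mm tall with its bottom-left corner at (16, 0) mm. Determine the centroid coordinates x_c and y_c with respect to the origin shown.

vertical leg: A = 16 × 195 = 3120.00, centroid at (8.00, 97.50).
horizontal leg: A = 95 × 10 = 950.00, centroid at (63.50, 5.00).
ΣA = 4070.00 mm², ΣAx_c = 85285.00 mm³, ΣAy_c = 308950.00 mm³.
x_c = 85285.00/4070.00 = 20.95 mm; y_c = 308950.00/4070.00 = 75.91 mm.

x_c = 20.95 mm, y_c = 75.91 mm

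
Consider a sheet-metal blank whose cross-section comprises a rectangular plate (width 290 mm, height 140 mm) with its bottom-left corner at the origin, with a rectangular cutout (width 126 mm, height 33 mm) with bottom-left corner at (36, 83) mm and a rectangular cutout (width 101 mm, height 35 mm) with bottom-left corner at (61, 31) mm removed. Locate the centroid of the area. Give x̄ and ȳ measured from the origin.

Part | A | x̄ᵢ | ȳᵢ | A·x̄ᵢ | A·ȳᵢ
plate | 40600.00 | 145.00 | 70.00 | 5887000.00 | 2842000.00
hole 1 | -4158.00 | 99.00 | 99.50 | -411642.00 | -413721.00
hole 2 | -3535.00 | 111.50 | 48.50 | -394152.50 | -171447.50
Σ | 32907.00 |  |  | 5081205.50 | 2256831.50
x̄ = 5081205.50 / 32907.00 = 154.41 mm
ȳ = 2256831.50 / 32907.00 = 68.58 mm

x̄ = 154.41 mm, ȳ = 68.58 mm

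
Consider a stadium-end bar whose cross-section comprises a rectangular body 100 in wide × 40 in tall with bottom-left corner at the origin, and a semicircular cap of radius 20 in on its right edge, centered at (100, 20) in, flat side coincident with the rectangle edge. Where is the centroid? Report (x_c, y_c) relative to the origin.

rectangular body: A = 100 × 40 = 4000.00, centroid at (50.00, 20.00).
semicircular end: A = ½π·20² = 628.32, centroid at (108.49, 20.00).
ΣA = 4628.32 in²
ΣAx_c = (4000.00)(50.00) + (628.32)(108.49) = 268165.19 in³
ΣAy_c = (4000.00)(20.00) + (628.32)(20.00) = 92566.37 in³
x_c = 268165.19 / 4628.32 = 57.94 in
y_c = 92566.37 / 4628.32 = 20.00 in

x_c = 57.94 in, y_c = 20.00 in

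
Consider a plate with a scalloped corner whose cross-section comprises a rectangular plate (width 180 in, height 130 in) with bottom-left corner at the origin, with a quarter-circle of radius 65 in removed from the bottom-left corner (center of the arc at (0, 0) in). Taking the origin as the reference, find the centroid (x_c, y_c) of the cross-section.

x_c = 100.31 in, y_c = 71.18 in

Part | A | x̄ᵢ | ȳᵢ | A·x̄ᵢ | A·ȳᵢ
plate | 23400.00 | 90.00 | 65.00 | 2106000.00 | 1521000.00
removed quarter-circle | -3318.31 | 27.59 | 27.59 | -91541.67 | -91541.67
Σ | 20081.69 |  |  | 2014458.33 | 1429458.33
x_c = 2014458.33 / 20081.69 = 100.31 in
y_c = 1429458.33 / 20081.69 = 71.18 in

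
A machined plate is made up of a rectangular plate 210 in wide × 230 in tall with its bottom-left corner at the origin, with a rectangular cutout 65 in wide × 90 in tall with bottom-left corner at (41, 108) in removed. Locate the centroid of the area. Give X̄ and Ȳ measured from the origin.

plate: A = 210 × 230 = 48300.00, centroid at (105.00, 115.00).
hole: A = −(65 × 90) = -5850.00, centroid at (73.50, 153.00).
ΣA = 42450.00 in², ΣAX̄ = 4641525.00 in³, ΣAȲ = 4659450.00 in³.
X̄ = 4641525.00/42450.00 = 109.34 in; Ȳ = 4659450.00/42450.00 = 109.76 in.

X̄ = 109.34 in, Ȳ = 109.76 in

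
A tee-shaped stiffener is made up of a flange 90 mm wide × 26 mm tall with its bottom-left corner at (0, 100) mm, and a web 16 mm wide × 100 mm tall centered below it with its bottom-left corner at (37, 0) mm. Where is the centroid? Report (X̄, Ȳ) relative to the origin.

X̄ = 45.00 mm, Ȳ = 87.42 mm

web: A = 16 × 100 = 1600.00, centroid at (45.00, 50.00).
flange: A = 90 × 26 = 2340.00, centroid at (45.00, 113.00).
ΣA = 3940.00 mm²
ΣAX̄ = (1600.00)(45.00) + (2340.00)(45.00) = 177300.00 mm³
ΣAȲ = (1600.00)(50.00) + (2340.00)(113.00) = 344420.00 mm³
X̄ = 177300.00 / 3940.00 = 45.00 mm
Ȳ = 344420.00 / 3940.00 = 87.42 mm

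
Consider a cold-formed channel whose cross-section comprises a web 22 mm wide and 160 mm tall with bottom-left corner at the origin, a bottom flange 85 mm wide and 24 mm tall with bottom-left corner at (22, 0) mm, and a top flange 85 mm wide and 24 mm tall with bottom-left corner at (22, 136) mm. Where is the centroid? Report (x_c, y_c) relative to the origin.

Part | A | x̄ᵢ | ȳᵢ | A·x̄ᵢ | A·ȳᵢ
web | 3520.00 | 11.00 | 80.00 | 38720.00 | 281600.00
bottom flange | 2040.00 | 64.50 | 12.00 | 131580.00 | 24480.00
top flange | 2040.00 | 64.50 | 148.00 | 131580.00 | 301920.00
Σ | 7600.00 |  |  | 301880.00 | 608000.00
x_c = 301880.00 / 7600.00 = 39.72 mm
y_c = 608000.00 / 7600.00 = 80.00 mm

x_c = 39.72 mm, y_c = 80.00 mm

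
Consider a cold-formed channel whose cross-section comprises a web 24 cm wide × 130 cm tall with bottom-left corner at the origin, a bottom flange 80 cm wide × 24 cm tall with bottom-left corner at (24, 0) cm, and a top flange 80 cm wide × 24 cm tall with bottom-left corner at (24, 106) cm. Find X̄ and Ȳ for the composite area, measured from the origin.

X̄ = 40.69 cm, Ȳ = 65.00 cm

web: A = 24 × 130 = 3120.00, centroid at (12.00, 65.00).
bottom flange: A = 80 × 24 = 1920.00, centroid at (64.00, 12.00).
top flange: A = 80 × 24 = 1920.00, centroid at (64.00, 118.00).
ΣA = 6960.00 cm²
ΣAX̄ = (3120.00)(12.00) + (1920.00)(64.00) + (1920.00)(64.00) = 283200.00 cm³
ΣAȲ = (3120.00)(65.00) + (1920.00)(12.00) + (1920.00)(118.00) = 452400.00 cm³
X̄ = 283200.00 / 6960.00 = 40.69 cm
Ȳ = 452400.00 / 6960.00 = 65.00 cm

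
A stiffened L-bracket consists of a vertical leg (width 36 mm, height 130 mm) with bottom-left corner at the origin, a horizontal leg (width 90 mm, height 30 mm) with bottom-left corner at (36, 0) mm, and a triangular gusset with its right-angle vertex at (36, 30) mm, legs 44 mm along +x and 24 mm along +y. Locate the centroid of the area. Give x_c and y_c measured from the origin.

x_c = 41.69 mm, y_c = 46.13 mm

Part | A | x̄ᵢ | ȳᵢ | A·x̄ᵢ | A·ȳᵢ
vertical leg | 4680.00 | 18.00 | 65.00 | 84240.00 | 304200.00
horizontal leg | 2700.00 | 81.00 | 15.00 | 218700.00 | 40500.00
gusset | 528.00 | 50.67 | 38.00 | 26752.00 | 20064.00
Σ | 7908.00 |  |  | 329692.00 | 364764.00
x_c = 329692.00 / 7908.00 = 41.69 mm
y_c = 364764.00 / 7908.00 = 46.13 mm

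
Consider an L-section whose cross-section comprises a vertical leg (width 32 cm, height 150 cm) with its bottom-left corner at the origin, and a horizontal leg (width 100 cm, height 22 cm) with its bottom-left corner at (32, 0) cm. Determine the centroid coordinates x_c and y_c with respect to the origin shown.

x_c = 36.74 cm, y_c = 54.89 cm

vertical leg: A = 32 × 150 = 4800.00, centroid at (16.00, 75.00).
horizontal leg: A = 100 × 22 = 2200.00, centroid at (82.00, 11.00).
ΣA = 7000.00 cm², ΣAx_c = 257200.00 cm³, ΣAy_c = 384200.00 cm³.
x_c = 257200.00/7000.00 = 36.74 cm; y_c = 384200.00/7000.00 = 54.89 cm.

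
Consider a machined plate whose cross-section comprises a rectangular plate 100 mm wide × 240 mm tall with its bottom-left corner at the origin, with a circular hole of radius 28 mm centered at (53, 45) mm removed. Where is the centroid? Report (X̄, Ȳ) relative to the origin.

plate: A = 100 × 240 = 24000.00, centroid at (50.00, 120.00).
hole: A = −π·28² = -2463.01, centroid at (53.00, 45.00).
ΣA = 21536.99 mm²
ΣAX̄ = (24000.00)(50.00) + (-2463.01)(53.00) = 1069460.54 mm³
ΣAȲ = (24000.00)(120.00) + (-2463.01)(45.00) = 2769164.61 mm³
X̄ = 1069460.54 / 21536.99 = 49.66 mm
Ȳ = 2769164.61 / 21536.99 = 128.58 mm

X̄ = 49.66 mm, Ȳ = 128.58 mm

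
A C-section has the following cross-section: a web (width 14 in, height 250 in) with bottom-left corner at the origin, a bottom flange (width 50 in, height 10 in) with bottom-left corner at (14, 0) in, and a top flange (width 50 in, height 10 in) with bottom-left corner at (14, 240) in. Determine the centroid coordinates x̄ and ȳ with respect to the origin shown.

Part | A | x̄ᵢ | ȳᵢ | A·x̄ᵢ | A·ȳᵢ
web | 3500.00 | 7.00 | 125.00 | 24500.00 | 437500.00
bottom flange | 500.00 | 39.00 | 5.00 | 19500.00 | 2500.00
top flange | 500.00 | 39.00 | 245.00 | 19500.00 | 122500.00
Σ | 4500.00 |  |  | 63500.00 | 562500.00
x̄ = 63500.00 / 4500.00 = 14.11 in
ȳ = 562500.00 / 4500.00 = 125.00 in

x̄ = 14.11 in, ȳ = 125.00 in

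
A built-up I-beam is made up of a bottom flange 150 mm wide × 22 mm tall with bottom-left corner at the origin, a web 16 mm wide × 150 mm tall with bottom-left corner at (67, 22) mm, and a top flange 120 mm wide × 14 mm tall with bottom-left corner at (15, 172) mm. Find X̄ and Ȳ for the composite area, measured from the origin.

X̄ = 75.00 mm, Ȳ = 77.21 mm

bottom flange: A = 150 × 22 = 3300.00, centroid at (75.00, 11.00).
web: A = 16 × 150 = 2400.00, centroid at (75.00, 97.00).
top flange: A = 120 × 14 = 1680.00, centroid at (75.00, 179.00).
ΣA = 7380.00 mm², ΣAX̄ = 553500.00 mm³, ΣAȲ = 569820.00 mm³.
X̄ = 553500.00/7380.00 = 75.00 mm; Ȳ = 569820.00/7380.00 = 77.21 mm.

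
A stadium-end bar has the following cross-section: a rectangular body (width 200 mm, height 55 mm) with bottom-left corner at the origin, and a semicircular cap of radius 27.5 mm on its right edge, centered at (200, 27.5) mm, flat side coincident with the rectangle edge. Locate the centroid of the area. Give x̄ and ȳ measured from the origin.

Part | A | x̄ᵢ | ȳᵢ | A·x̄ᵢ | A·ȳᵢ
rectangular body | 11000.00 | 100.00 | 27.50 | 1100000.00 | 302500.00
semicircular end | 1187.91 | 211.67 | 27.50 | 251447.53 | 32667.65
Σ | 12187.91 |  |  | 1351447.53 | 335167.65
x̄ = 1351447.53 / 12187.91 = 110.88 mm
ȳ = 335167.65 / 12187.91 = 27.50 mm

x̄ = 110.88 mm, ȳ = 27.50 mm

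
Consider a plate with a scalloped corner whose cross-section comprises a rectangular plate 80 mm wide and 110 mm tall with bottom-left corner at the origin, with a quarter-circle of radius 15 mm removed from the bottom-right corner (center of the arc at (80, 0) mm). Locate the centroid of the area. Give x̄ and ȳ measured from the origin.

plate: A = 80 × 110 = 8800.00, centroid at (40.00, 55.00).
removed quarter-circle: A = −¼π·15² = -176.71, centroid at (73.63, 6.37).
ΣA = 8623.29 mm²
ΣAx̄ = (8800.00)(40.00) + (-176.71)(73.63) = 338987.83 mm³
ΣAȳ = (8800.00)(55.00) + (-176.71)(6.37) = 482875.00 mm³
x̄ = 338987.83 / 8623.29 = 39.31 mm
ȳ = 482875.00 / 8623.29 = 56.00 mm

x̄ = 39.31 mm, ȳ = 56.00 mm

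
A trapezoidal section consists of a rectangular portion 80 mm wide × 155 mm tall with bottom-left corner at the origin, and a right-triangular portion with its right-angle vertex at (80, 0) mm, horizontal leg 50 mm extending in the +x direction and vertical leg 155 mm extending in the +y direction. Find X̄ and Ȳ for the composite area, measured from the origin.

Part | A | x̄ᵢ | ȳᵢ | A·x̄ᵢ | A·ȳᵢ
rectangular portion | 12400.00 | 40.00 | 77.50 | 496000.00 | 961000.00
triangular portion | 3875.00 | 96.67 | 51.67 | 374583.33 | 200208.33
Σ | 16275.00 |  |  | 870583.33 | 1161208.33
X̄ = 870583.33 / 16275.00 = 53.49 mm
Ȳ = 1161208.33 / 16275.00 = 71.35 mm

X̄ = 53.49 mm, Ȳ = 71.35 mm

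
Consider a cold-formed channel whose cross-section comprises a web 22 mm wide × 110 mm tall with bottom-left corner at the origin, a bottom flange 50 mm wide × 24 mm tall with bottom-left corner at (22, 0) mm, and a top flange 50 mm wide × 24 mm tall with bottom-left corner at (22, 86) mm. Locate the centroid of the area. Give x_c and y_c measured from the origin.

x_c = 28.93 mm, y_c = 55.00 mm

web: A = 22 × 110 = 2420.00, centroid at (11.00, 55.00).
bottom flange: A = 50 × 24 = 1200.00, centroid at (47.00, 12.00).
top flange: A = 50 × 24 = 1200.00, centroid at (47.00, 98.00).
ΣA = 4820.00 mm², ΣAx_c = 139420.00 mm³, ΣAy_c = 265100.00 mm³.
x_c = 139420.00/4820.00 = 28.93 mm; y_c = 265100.00/4820.00 = 55.00 mm.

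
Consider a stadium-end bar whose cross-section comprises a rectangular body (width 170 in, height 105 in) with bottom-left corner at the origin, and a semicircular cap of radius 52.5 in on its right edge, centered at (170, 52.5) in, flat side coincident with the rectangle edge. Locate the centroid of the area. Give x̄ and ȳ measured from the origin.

x̄ = 105.94 in, ȳ = 52.50 in

Part | A | x̄ᵢ | ȳᵢ | A·x̄ᵢ | A·ȳᵢ
rectangular body | 17850.00 | 85.00 | 52.50 | 1517250.00 | 937125.00
semicircular end | 4329.51 | 192.28 | 52.50 | 832485.00 | 227299.14
Σ | 22179.51 |  |  | 2349735.00 | 1164424.14
x̄ = 2349735.00 / 22179.51 = 105.94 in
ȳ = 1164424.14 / 22179.51 = 52.50 in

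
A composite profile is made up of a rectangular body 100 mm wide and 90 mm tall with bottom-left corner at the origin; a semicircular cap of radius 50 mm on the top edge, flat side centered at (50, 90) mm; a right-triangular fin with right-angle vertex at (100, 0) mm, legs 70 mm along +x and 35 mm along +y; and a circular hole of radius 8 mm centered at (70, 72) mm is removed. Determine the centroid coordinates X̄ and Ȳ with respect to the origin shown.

Part | A | x̄ᵢ | ȳᵢ | A·x̄ᵢ | A·ȳᵢ
rectangular body | 9000.00 | 50.00 | 45.00 | 450000.00 | 405000.00
semicircular top | 3926.99 | 50.00 | 111.22 | 196349.54 | 436762.51
triangular fin | 1225.00 | 123.33 | 11.67 | 151083.33 | 14291.67
hole | -201.06 | 70.00 | 72.00 | -14074.34 | -14476.46
Σ | 13950.93 |  |  | 783358.54 | 841577.71
X̄ = 783358.54 / 13950.93 = 56.15 mm
Ȳ = 841577.71 / 13950.93 = 60.32 mm

X̄ = 56.15 mm, Ȳ = 60.32 mm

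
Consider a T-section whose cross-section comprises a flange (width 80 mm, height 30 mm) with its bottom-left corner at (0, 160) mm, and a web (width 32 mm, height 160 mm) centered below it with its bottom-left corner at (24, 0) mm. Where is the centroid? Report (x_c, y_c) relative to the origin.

Part | A | x̄ᵢ | ȳᵢ | A·x̄ᵢ | A·ȳᵢ
web | 5120.00 | 40.00 | 80.00 | 204800.00 | 409600.00
flange | 2400.00 | 40.00 | 175.00 | 96000.00 | 420000.00
Σ | 7520.00 |  |  | 300800.00 | 829600.00
x_c = 300800.00 / 7520.00 = 40.00 mm
y_c = 829600.00 / 7520.00 = 110.32 mm

x_c = 40.00 mm, y_c = 110.32 mm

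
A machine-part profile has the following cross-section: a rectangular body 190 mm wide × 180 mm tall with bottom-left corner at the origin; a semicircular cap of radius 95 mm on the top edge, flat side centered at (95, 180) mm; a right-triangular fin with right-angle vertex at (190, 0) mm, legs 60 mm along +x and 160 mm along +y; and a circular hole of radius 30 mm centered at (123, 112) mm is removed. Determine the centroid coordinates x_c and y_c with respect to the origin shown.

rectangular body: A = 190 × 180 = 34200.00, centroid at (95.00, 90.00).
semicircular top: A = ½π·95² = 14176.44, centroid at (95.00, 220.32).
triangular fin: A = ½·60·160 = 4800.00, centroid at (210.00, 53.33).
hole: A = −π·30² = -2827.43, centroid at (123.00, 112.00).
ΣA = 50349.00 mm², ΣAx_c = 5255987.19 mm³, ΣAy_c = 6140669.43 mm³.
x_c = 5255987.19/50349.00 = 104.39 mm; y_c = 6140669.43/50349.00 = 121.96 mm.

x_c = 104.39 mm, y_c = 121.96 mm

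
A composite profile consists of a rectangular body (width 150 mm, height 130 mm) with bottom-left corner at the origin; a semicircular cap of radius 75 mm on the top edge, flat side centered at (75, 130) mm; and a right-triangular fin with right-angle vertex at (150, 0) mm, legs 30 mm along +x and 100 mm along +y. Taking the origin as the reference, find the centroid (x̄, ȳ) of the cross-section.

rectangular body: A = 150 × 130 = 19500.00, centroid at (75.00, 65.00).
semicircular top: A = ½π·75² = 8835.73, centroid at (75.00, 161.83).
triangular fin: A = ½·30·100 = 1500.00, centroid at (160.00, 33.33).
ΣA = 29835.73 mm²
ΣAx̄ = (19500.00)(75.00) + (8835.73)(75.00) + (1500.00)(160.00) = 2365179.70 mm³
ΣAȳ = (19500.00)(65.00) + (8835.73)(161.83) + (1500.00)(33.33) = 2747394.81 mm³
x̄ = 2365179.70 / 29835.73 = 79.27 mm
ȳ = 2747394.81 / 29835.73 = 92.08 mm

x̄ = 79.27 mm, ȳ = 92.08 mm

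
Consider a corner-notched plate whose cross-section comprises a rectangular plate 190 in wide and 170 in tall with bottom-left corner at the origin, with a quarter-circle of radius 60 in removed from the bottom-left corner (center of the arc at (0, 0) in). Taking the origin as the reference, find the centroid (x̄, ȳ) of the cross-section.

x̄ = 101.67 in, ȳ = 90.71 in

plate: A = 190 × 170 = 32300.00, centroid at (95.00, 85.00).
removed quarter-circle: A = −¼π·60² = -2827.43, centroid at (25.46, 25.46).
ΣA = 29472.57 in²
ΣAx̄ = (32300.00)(95.00) + (-2827.43)(25.46) = 2996500.00 in³
ΣAȳ = (32300.00)(85.00) + (-2827.43)(25.46) = 2673500.00 in³
x̄ = 2996500.00 / 29472.57 = 101.67 in
ȳ = 2673500.00 / 29472.57 = 90.71 in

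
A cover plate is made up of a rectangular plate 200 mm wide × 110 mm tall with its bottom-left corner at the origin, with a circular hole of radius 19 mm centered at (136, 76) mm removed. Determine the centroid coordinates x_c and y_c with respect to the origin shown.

x_c = 98.04 mm, y_c = 53.86 mm

Part | A | x̄ᵢ | ȳᵢ | A·x̄ᵢ | A·ȳᵢ
plate | 22000.00 | 100.00 | 55.00 | 2200000.00 | 1210000.00
hole | -1134.11 | 136.00 | 76.00 | -154239.63 | -86192.74
Σ | 20865.89 |  |  | 2045760.37 | 1123807.26
x_c = 2045760.37 / 20865.89 = 98.04 mm
y_c = 1123807.26 / 20865.89 = 53.86 mm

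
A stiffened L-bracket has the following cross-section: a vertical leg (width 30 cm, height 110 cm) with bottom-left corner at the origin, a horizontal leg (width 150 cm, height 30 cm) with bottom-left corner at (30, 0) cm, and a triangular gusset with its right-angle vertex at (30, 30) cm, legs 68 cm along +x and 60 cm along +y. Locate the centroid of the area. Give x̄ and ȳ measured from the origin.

x̄ = 63.97 cm, ȳ = 35.67 cm

Part | A | x̄ᵢ | ȳᵢ | A·x̄ᵢ | A·ȳᵢ
vertical leg | 3300.00 | 15.00 | 55.00 | 49500.00 | 181500.00
horizontal leg | 4500.00 | 105.00 | 15.00 | 472500.00 | 67500.00
gusset | 2040.00 | 52.67 | 50.00 | 107440.00 | 102000.00
Σ | 9840.00 |  |  | 629440.00 | 351000.00
x̄ = 629440.00 / 9840.00 = 63.97 cm
ȳ = 351000.00 / 9840.00 = 35.67 cm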